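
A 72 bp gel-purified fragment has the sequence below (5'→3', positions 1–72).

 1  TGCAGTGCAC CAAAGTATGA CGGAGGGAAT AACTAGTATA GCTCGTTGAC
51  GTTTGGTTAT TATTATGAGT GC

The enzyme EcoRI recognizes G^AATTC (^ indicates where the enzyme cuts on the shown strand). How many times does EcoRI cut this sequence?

No occurrence of GAATTC is present in the sequence.
EcoRI does not cut: 0 sites.

0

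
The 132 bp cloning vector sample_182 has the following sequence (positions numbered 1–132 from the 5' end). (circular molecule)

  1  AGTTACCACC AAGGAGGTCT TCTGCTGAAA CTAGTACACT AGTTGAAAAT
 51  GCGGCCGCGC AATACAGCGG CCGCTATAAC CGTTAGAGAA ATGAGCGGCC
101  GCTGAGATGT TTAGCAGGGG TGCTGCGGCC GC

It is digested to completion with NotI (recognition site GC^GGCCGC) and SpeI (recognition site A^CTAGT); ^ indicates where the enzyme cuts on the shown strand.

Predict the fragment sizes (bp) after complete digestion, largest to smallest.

NotI sites (GCGGCCGC) start at positions 51, 67, 95, 125.
NotI cuts after base 2 of each site, so after positions 52, 68, 96, 126.
SpeI sites (ACTAGT) start at positions 30, 38.
SpeI cuts after the first base of each site, so after positions 30, 38.
Combined cut positions: 30, 38, 52, 68, 96, 126.
Circular molecule, 6 cuts → 6 fragments:
  31–38 → 8 bp
  39–52 → 14 bp
  53–68 → 16 bp
  69–96 → 28 bp
  97–126 → 30 bp
  127–132 then 1–30 → 6 + 30 = 36 bp
Sorted largest to smallest: 36, 30, 28, 16, 14, 8 bp.

36, 30, 28, 16, 14, 8 bp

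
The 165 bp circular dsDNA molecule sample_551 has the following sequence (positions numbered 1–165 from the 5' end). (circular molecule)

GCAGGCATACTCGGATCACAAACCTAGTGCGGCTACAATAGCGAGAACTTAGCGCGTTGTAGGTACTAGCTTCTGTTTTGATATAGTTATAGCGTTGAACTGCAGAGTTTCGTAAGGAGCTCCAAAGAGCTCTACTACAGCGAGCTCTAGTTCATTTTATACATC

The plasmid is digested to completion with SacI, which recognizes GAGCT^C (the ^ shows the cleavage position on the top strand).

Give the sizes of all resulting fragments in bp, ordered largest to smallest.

140, 15, 10 bp

SacI sites (GAGCTC) start at positions 117, 127, 142.
SacI cuts after base 5 of each site (before the last base), so after positions 121, 131, 146.
Circular molecule, 3 cuts → 3 fragments:
  122–131 → 10 bp
  132–146 → 15 bp
  147–165 then 1–121 → 19 + 121 = 140 bp
Sorted largest to smallest: 140, 15, 10 bp.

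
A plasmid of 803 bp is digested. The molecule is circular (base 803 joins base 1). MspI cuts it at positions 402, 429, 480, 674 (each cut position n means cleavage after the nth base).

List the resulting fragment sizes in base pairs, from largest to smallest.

Circular molecule, 4 cuts → 4 fragments:
  429 − 402 = 27 bp
  480 − 429 = 51 bp
  674 − 480 = 194 bp
  wrap: 803 − 674 + 402 = 531 bp
Sorted largest to smallest: 531, 194, 51, 27 bp.

531, 194, 51, 27 bp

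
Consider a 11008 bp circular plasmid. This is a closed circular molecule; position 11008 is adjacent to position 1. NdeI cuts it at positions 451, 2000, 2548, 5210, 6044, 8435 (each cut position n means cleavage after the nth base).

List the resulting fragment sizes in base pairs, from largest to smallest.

3024, 2662, 2391, 1549, 834, 548 bp

Circular molecule, 6 cuts → 6 fragments:
  2000 − 451 = 1549 bp
  2548 − 2000 = 548 bp
  5210 − 2548 = 2662 bp
  6044 − 5210 = 834 bp
  8435 − 6044 = 2391 bp
  wrap: 11008 − 8435 + 451 = 3024 bp
Sorted largest to smallest: 3024, 2662, 2391, 1549, 834, 548 bp.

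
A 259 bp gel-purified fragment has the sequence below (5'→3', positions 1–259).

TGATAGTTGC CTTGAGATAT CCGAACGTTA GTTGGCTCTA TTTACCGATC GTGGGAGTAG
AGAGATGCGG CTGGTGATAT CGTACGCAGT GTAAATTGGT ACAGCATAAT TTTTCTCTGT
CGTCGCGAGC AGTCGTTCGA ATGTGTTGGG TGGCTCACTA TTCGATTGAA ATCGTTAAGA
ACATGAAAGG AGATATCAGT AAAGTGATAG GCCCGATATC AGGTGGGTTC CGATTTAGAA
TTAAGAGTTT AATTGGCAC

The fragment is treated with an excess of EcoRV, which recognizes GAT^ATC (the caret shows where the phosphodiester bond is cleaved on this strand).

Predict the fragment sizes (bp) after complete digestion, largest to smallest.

116, 60, 42, 23, 18 bp

EcoRV sites (GATATC) start at positions 16, 76, 192, 215.
EcoRV cuts after base 3 of each site, so after positions 18, 78, 194, 217.
Linear molecule, 4 cuts → 5 fragments:
  1–18 → 18 bp
  19–78 → 60 bp
  79–194 → 116 bp
  195–217 → 23 bp
  218–259 → 42 bp
Sorted largest to smallest: 116, 60, 42, 23, 18 bp.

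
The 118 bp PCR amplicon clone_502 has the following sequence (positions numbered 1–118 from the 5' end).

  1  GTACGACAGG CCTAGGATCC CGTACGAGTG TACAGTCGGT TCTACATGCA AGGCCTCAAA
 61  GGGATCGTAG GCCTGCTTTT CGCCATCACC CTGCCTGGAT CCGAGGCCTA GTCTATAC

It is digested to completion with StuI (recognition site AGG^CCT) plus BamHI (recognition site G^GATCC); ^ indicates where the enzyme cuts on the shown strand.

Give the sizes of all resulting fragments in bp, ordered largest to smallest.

StuI sites (AGGCCT) start at positions 8, 51, 69, 104.
StuI cuts after base 3 of each site, so after positions 10, 53, 71, 106.
BamHI sites (GGATCC) start at positions 15, 97.
BamHI cuts after the first base of each site, so after positions 15, 97.
Combined cut positions: 10, 15, 53, 71, 97, 106.
Linear molecule, 6 cuts → 7 fragments:
  1–10 → 10 bp
  11–15 → 5 bp
  16–53 → 38 bp
  54–71 → 18 bp
  72–97 → 26 bp
  98–106 → 9 bp
  107–118 → 12 bp
Sorted largest to smallest: 38, 26, 18, 12, 10, 9, 5 bp.

38, 26, 18, 12, 10, 9, 5 bp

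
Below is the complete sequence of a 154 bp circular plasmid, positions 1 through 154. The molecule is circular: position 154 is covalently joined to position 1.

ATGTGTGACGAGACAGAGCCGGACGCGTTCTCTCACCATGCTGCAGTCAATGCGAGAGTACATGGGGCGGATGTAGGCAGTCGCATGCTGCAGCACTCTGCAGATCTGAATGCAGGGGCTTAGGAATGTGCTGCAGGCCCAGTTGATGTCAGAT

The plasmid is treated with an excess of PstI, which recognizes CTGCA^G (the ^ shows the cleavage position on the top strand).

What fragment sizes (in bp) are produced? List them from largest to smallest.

PstI sites (CTGCAG) start at positions 41, 88, 98, 131.
PstI cuts after base 5 of each site (before the last base), so after positions 45, 92, 102, 135.
Circular molecule, 4 cuts → 4 fragments:
  46–92 → 47 bp
  93–102 → 10 bp
  103–135 → 33 bp
  136–154 then 1–45 → 19 + 45 = 64 bp
Sorted largest to smallest: 64, 47, 33, 10 bp.

64, 47, 33, 10 bp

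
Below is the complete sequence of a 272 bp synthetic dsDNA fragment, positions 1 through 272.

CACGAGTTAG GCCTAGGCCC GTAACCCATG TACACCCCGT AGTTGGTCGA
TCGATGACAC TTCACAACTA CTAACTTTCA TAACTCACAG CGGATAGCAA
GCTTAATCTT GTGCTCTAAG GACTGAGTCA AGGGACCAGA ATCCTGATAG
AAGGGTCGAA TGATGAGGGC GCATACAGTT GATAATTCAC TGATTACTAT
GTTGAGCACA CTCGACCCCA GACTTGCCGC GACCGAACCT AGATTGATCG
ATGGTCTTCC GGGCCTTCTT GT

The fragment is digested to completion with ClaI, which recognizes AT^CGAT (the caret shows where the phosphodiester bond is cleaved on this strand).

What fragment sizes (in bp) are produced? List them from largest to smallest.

197, 51, 24 bp

ClaI sites (ATCGAT) start at positions 50, 247.
ClaI cuts after base 2 of each site, so after positions 51, 248.
Linear molecule, 2 cuts → 3 fragments:
  1–51 → 51 bp
  52–248 → 197 bp
  249–272 → 24 bp
Sorted largest to smallest: 197, 51, 24 bp.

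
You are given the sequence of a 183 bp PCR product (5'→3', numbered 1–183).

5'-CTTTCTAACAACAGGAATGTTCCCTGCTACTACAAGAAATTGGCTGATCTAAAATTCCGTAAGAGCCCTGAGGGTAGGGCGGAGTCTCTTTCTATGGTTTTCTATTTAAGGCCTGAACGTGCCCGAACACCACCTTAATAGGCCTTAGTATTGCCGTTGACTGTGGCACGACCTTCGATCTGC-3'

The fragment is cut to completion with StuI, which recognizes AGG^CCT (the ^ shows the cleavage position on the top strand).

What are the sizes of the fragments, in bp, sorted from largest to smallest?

111, 41, 31 bp

StuI sites (AGGCCT) start at positions 109, 140.
StuI cuts after base 3 of each site, so after positions 111, 142.
Linear molecule, 2 cuts → 3 fragments:
  1–111 → 111 bp
  112–142 → 31 bp
  143–183 → 41 bp
Sorted largest to smallest: 111, 41, 31 bp.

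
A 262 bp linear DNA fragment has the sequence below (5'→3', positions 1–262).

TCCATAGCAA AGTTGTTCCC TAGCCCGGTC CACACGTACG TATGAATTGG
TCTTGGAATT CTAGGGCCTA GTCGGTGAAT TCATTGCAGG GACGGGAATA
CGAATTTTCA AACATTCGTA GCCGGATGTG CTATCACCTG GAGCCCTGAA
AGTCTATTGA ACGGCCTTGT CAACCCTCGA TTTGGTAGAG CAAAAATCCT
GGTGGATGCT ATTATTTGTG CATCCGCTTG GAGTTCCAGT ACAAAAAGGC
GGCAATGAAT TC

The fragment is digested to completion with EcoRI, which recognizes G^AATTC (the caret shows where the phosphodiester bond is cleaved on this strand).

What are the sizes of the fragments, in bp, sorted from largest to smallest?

180, 56, 21, 5 bp

EcoRI sites (GAATTC) start at positions 56, 77, 257.
EcoRI cuts after the first base of each site, so after positions 56, 77, 257.
Linear molecule, 3 cuts → 4 fragments:
  1–56 → 56 bp
  57–77 → 21 bp
  78–257 → 180 bp
  258–262 → 5 bp
Sorted largest to smallest: 180, 56, 21, 5 bp.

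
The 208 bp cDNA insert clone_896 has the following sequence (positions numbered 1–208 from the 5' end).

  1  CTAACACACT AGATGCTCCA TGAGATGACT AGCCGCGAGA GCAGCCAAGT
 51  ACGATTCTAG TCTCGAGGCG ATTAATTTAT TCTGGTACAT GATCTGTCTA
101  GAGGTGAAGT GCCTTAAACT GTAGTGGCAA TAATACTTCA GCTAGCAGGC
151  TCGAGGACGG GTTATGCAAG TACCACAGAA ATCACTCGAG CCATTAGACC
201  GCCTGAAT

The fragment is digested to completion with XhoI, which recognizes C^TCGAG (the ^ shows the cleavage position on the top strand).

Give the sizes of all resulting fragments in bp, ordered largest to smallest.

XhoI sites (CTCGAG) start at positions 62, 150, 185.
XhoI cuts after the first base of each site, so after positions 62, 150, 185.
Linear molecule, 3 cuts → 4 fragments:
  1–62 → 62 bp
  63–150 → 88 bp
  151–185 → 35 bp
  186–208 → 23 bp
Sorted largest to smallest: 88, 62, 35, 23 bp.

88, 62, 35, 23 bp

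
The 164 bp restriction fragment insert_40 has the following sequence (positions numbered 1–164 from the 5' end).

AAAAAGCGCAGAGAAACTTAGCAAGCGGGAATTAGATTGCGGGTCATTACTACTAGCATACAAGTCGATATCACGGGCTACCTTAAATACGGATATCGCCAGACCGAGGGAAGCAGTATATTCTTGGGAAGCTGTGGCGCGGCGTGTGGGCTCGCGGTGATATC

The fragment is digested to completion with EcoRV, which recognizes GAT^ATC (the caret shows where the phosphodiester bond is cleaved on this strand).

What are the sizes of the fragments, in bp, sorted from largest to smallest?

69, 67, 25, 3 bp

EcoRV sites (GATATC) start at positions 67, 92, 159.
EcoRV cuts after base 3 of each site, so after positions 69, 94, 161.
Linear molecule, 3 cuts → 4 fragments:
  1–69 → 69 bp
  70–94 → 25 bp
  95–161 → 67 bp
  162–164 → 3 bp
Sorted largest to smallest: 69, 67, 25, 3 bp.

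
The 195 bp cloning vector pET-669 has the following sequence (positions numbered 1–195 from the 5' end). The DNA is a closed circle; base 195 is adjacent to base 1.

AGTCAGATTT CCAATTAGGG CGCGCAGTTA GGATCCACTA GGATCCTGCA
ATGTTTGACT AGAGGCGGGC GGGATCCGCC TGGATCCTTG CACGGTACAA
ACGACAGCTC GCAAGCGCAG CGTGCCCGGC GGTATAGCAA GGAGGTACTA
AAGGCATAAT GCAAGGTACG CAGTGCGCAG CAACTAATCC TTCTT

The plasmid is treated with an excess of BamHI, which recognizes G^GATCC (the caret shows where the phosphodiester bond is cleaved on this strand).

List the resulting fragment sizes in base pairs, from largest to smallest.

144, 31, 10, 10 bp

BamHI sites (GGATCC) start at positions 31, 41, 72, 82.
BamHI cuts after the first base of each site, so after positions 31, 41, 72, 82.
Circular molecule, 4 cuts → 4 fragments:
  32–41 → 10 bp
  42–72 → 31 bp
  73–82 → 10 bp
  83–195 then 1–31 → 113 + 31 = 144 bp
Sorted largest to smallest: 144, 31, 10, 10 bp.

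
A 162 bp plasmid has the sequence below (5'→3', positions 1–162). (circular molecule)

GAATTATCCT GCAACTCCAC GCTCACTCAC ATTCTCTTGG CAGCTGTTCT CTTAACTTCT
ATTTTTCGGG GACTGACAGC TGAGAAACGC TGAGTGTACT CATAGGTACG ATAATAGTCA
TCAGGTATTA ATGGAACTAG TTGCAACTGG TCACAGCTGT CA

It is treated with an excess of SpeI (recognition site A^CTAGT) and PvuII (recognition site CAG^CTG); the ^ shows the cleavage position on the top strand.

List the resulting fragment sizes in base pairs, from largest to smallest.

The SpeI site (ACTAGT) starts at position 136.
SpeI cuts after the first base of each site, so after position 136.
PvuII sites (CAGCTG) start at positions 41, 77, 154.
PvuII cuts after base 3 of each site, so after positions 43, 79, 156.
Combined cut positions: 43, 79, 136, 156.
Circular molecule, 4 cuts → 4 fragments:
  44–79 → 36 bp
  80–136 → 57 bp
  137–156 → 20 bp
  157–162 then 1–43 → 6 + 43 = 49 bp
Sorted largest to smallest: 57, 49, 36, 20 bp.

57, 49, 36, 20 bp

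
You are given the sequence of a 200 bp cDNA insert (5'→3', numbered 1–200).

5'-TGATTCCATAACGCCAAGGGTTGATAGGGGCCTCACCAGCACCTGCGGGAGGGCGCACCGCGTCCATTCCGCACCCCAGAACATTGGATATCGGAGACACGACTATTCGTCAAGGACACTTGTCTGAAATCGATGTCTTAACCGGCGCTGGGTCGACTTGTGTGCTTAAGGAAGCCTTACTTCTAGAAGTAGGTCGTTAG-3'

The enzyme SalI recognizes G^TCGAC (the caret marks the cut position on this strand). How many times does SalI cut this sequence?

1

GTCGAC occurs starting at position 152.
SalI cuts at 1 site.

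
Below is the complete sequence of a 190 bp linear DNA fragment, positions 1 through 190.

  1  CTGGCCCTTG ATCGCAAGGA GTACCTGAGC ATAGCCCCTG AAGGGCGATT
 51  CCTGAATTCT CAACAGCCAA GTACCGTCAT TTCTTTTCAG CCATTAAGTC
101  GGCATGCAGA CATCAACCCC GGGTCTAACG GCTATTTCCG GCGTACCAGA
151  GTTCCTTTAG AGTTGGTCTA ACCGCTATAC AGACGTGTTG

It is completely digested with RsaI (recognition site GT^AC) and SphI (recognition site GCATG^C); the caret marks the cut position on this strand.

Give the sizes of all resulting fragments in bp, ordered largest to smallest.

RsaI sites (GTAC) start at positions 21, 71, 143.
RsaI cuts after base 2 of each site, so after positions 22, 72, 144.
The SphI site (GCATGC) starts at position 102.
SphI cuts after base 5 of each site (before the last base), so after position 106.
Combined cut positions: 22, 72, 106, 144.
Linear molecule, 4 cuts → 5 fragments:
  1–22 → 22 bp
  23–72 → 50 bp
  73–106 → 34 bp
  107–144 → 38 bp
  145–190 → 46 bp
Sorted largest to smallest: 50, 46, 38, 34, 22 bp.

50, 46, 38, 34, 22 bp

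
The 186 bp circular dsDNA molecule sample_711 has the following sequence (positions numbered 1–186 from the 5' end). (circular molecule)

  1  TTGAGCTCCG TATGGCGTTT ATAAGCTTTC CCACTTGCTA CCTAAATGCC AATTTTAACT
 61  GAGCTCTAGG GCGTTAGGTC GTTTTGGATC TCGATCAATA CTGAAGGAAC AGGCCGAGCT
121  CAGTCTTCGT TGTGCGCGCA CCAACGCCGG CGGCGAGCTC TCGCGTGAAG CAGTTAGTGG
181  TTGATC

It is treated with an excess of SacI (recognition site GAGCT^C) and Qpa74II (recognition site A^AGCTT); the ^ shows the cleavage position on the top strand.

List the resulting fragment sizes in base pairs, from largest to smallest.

SacI sites (GAGCTC) start at positions 3, 61, 116, 155.
SacI cuts after base 5 of each site (before the last base), so after positions 7, 65, 120, 159.
The Qpa74II site (AAGCTT) starts at position 23.
Qpa74II cuts after the first base of each site, so after position 23.
Combined cut positions: 7, 23, 65, 120, 159.
Circular molecule, 5 cuts → 5 fragments:
  8–23 → 16 bp
  24–65 → 42 bp
  66–120 → 55 bp
  121–159 → 39 bp
  160–186 then 1–7 → 27 + 7 = 34 bp
Sorted largest to smallest: 55, 42, 39, 34, 16 bp.

55, 42, 39, 34, 16 bp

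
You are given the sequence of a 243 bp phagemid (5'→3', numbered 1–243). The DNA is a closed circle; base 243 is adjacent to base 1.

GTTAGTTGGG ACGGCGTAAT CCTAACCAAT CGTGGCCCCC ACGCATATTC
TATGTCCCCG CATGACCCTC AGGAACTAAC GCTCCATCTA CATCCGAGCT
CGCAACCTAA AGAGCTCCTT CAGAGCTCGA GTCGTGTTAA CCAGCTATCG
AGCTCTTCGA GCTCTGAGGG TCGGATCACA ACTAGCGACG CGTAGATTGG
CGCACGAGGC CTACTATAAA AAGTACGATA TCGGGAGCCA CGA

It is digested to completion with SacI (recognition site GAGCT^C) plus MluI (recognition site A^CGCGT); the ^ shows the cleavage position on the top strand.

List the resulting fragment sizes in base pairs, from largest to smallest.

155, 27, 25, 16, 11, 9 bp

SacI sites (GAGCTC) start at positions 96, 112, 123, 150, 159.
SacI cuts after base 5 of each site (before the last base), so after positions 100, 116, 127, 154, 163.
The MluI site (ACGCGT) starts at position 188.
MluI cuts after the first base of each site, so after position 188.
Combined cut positions: 100, 116, 127, 154, 163, 188.
Circular molecule, 6 cuts → 6 fragments:
  101–116 → 16 bp
  117–127 → 11 bp
  128–154 → 27 bp
  155–163 → 9 bp
  164–188 → 25 bp
  189–243 then 1–100 → 55 + 100 = 155 bp
Sorted largest to smallest: 155, 27, 25, 16, 11, 9 bp.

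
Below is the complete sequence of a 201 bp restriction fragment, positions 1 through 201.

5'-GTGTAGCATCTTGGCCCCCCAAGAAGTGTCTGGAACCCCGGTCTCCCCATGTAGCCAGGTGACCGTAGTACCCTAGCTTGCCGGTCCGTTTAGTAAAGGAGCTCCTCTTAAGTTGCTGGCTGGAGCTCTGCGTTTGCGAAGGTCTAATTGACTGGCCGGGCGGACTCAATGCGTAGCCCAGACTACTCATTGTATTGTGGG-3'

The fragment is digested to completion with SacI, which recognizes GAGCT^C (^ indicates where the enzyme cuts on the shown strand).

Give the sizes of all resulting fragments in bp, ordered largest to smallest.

103, 74, 24 bp

SacI sites (GAGCTC) start at positions 99, 123.
SacI cuts after base 5 of each site (before the last base), so after positions 103, 127.
Linear molecule, 2 cuts → 3 fragments:
  1–103 → 103 bp
  104–127 → 24 bp
  128–201 → 74 bp
Sorted largest to smallest: 103, 74, 24 bp.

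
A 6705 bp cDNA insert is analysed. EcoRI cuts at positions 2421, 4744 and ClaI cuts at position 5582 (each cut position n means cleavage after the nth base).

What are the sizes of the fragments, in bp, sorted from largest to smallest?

2421, 2323, 1123, 838 bp

Combined cut positions (sorted): 2421, 4744, 5582.
Linear molecule, 3 cuts → 4 fragments:
  2421 − 0 = 2421 bp
  4744 − 2421 = 2323 bp
  5582 − 4744 = 838 bp
  6705 − 5582 = 1123 bp
Sorted largest to smallest: 2421, 2323, 1123, 838 bp.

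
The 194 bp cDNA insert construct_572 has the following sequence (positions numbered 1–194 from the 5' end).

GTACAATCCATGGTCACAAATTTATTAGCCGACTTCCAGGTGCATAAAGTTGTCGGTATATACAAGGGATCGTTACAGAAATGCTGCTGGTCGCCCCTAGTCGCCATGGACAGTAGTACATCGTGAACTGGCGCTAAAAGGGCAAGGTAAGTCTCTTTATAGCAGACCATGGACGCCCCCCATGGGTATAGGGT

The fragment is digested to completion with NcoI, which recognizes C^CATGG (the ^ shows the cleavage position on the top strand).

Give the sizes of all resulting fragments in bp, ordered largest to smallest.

NcoI sites (CCATGG) start at positions 8, 104, 167, 180.
NcoI cuts after the first base of each site, so after positions 8, 104, 167, 180.
Linear molecule, 4 cuts → 5 fragments:
  1–8 → 8 bp
  9–104 → 96 bp
  105–167 → 63 bp
  168–180 → 13 bp
  181–194 → 14 bp
Sorted largest to smallest: 96, 63, 14, 13, 8 bp.

96, 63, 14, 13, 8 bp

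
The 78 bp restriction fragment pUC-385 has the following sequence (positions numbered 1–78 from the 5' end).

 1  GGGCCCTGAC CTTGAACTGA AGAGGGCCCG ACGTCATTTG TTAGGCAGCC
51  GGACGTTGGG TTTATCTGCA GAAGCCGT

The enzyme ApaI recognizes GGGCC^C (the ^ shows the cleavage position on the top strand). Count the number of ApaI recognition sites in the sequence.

2

GGGCCC occurs starting at positions 1, 24.
ApaI cuts at 2 sites.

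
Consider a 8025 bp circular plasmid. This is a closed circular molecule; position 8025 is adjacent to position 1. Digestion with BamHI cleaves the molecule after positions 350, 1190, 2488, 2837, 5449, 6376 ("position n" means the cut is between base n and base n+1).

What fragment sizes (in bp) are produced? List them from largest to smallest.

Circular molecule, 6 cuts → 6 fragments:
  1190 − 350 = 840 bp
  2488 − 1190 = 1298 bp
  2837 − 2488 = 349 bp
  5449 − 2837 = 2612 bp
  6376 − 5449 = 927 bp
  wrap: 8025 − 6376 + 350 = 1999 bp
Sorted largest to smallest: 2612, 1999, 1298, 927, 840, 349 bp.

2612, 1999, 1298, 927, 840, 349 bp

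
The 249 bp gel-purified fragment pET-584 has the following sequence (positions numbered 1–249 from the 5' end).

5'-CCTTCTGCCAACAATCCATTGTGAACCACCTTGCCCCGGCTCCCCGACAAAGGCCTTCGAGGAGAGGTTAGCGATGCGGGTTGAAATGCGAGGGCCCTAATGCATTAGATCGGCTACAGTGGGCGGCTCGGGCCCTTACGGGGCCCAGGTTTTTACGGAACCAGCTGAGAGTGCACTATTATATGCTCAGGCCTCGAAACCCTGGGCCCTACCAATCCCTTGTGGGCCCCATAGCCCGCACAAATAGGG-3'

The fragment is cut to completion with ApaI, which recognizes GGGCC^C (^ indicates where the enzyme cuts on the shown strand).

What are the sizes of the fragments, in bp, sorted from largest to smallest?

96, 63, 38, 21, 20, 11 bp

ApaI sites (GGGCCC) start at positions 92, 130, 141, 204, 224.
ApaI cuts after base 5 of each site (before the last base), so after positions 96, 134, 145, 208, 228.
Linear molecule, 5 cuts → 6 fragments:
  1–96 → 96 bp
  97–134 → 38 bp
  135–145 → 11 bp
  146–208 → 63 bp
  209–228 → 20 bp
  229–249 → 21 bp
Sorted largest to smallest: 96, 63, 38, 21, 20, 11 bp.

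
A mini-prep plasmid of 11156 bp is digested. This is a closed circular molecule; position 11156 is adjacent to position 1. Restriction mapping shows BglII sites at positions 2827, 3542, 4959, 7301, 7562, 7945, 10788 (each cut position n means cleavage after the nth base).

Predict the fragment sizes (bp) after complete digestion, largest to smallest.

Circular molecule, 7 cuts → 7 fragments:
  3542 − 2827 = 715 bp
  4959 − 3542 = 1417 bp
  7301 − 4959 = 2342 bp
  7562 − 7301 = 261 bp
  7945 − 7562 = 383 bp
  10788 − 7945 = 2843 bp
  wrap: 11156 − 10788 + 2827 = 3195 bp
Sorted largest to smallest: 3195, 2843, 2342, 1417, 715, 383, 261 bp.

3195, 2843, 2342, 1417, 715, 383, 261 bp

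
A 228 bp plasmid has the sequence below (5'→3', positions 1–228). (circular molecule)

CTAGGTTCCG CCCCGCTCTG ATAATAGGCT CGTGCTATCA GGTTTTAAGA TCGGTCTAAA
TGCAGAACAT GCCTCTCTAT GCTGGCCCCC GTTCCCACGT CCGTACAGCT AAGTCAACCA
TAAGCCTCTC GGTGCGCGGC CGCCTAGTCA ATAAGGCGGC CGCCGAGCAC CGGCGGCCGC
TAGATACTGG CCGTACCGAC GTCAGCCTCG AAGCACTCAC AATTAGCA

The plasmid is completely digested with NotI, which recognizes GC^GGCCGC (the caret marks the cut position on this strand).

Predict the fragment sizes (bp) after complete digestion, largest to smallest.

191, 20, 17 bp

NotI sites (GCGGCCGC) start at positions 136, 156, 173.
NotI cuts after base 2 of each site, so after positions 137, 157, 174.
Circular molecule, 3 cuts → 3 fragments:
  138–157 → 20 bp
  158–174 → 17 bp
  175–228 then 1–137 → 54 + 137 = 191 bp
Sorted largest to smallest: 191, 20, 17 bp.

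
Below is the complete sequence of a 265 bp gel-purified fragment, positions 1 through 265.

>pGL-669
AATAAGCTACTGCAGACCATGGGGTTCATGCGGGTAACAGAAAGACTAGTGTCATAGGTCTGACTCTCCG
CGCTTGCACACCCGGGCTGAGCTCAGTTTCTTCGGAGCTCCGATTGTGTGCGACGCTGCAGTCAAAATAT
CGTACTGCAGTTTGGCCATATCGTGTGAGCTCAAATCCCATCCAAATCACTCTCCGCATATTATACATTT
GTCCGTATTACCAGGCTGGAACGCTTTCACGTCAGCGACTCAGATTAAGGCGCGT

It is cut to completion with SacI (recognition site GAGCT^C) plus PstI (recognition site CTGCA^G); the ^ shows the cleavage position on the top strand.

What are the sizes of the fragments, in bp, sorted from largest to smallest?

SacI sites (GAGCTC) start at positions 89, 105, 167.
SacI cuts after base 5 of each site (before the last base), so after positions 93, 109, 171.
PstI sites (CTGCAG) start at positions 10, 126, 145.
PstI cuts after base 5 of each site (before the last base), so after positions 14, 130, 149.
Combined cut positions: 14, 93, 109, 130, 149, 171.
Linear molecule, 6 cuts → 7 fragments:
  1–14 → 14 bp
  15–93 → 79 bp
  94–109 → 16 bp
  110–130 → 21 bp
  131–149 → 19 bp
  150–171 → 22 bp
  172–265 → 94 bp
Sorted largest to smallest: 94, 79, 22, 21, 19, 16, 14 bp.

94, 79, 22, 21, 19, 16, 14 bp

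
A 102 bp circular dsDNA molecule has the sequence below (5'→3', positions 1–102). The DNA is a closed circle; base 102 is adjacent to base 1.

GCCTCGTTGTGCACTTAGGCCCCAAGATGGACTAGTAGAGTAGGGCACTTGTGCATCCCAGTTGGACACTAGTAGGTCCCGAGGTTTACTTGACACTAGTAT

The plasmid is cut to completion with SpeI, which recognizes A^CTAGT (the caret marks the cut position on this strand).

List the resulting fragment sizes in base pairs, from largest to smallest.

38, 37, 27 bp

SpeI sites (ACTAGT) start at positions 31, 68, 95.
SpeI cuts after the first base of each site, so after positions 31, 68, 95.
Circular molecule, 3 cuts → 3 fragments:
  32–68 → 37 bp
  69–95 → 27 bp
  96–102 then 1–31 → 7 + 31 = 38 bp
Sorted largest to smallest: 38, 37, 27 bp.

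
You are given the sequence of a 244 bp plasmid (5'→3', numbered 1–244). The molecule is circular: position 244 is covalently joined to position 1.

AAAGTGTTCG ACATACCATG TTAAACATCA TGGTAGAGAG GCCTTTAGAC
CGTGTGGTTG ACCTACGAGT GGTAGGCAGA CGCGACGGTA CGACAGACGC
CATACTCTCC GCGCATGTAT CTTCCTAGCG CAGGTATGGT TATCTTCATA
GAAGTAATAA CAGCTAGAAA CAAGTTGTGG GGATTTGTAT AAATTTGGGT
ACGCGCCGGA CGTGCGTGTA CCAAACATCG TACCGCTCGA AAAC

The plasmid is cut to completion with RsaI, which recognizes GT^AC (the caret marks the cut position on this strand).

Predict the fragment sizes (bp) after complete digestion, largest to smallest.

111, 102, 19, 12 bp

RsaI sites (GTAC) start at positions 88, 199, 218, 230.
RsaI cuts after base 2 of each site, so after positions 89, 200, 219, 231.
Circular molecule, 4 cuts → 4 fragments:
  90–200 → 111 bp
  201–219 → 19 bp
  220–231 → 12 bp
  232–244 then 1–89 → 13 + 89 = 102 bp
Sorted largest to smallest: 111, 102, 19, 12 bp.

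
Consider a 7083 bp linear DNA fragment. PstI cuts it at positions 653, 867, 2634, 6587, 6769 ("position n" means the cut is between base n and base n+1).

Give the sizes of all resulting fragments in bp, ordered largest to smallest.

Linear molecule, 5 cuts → 6 fragments:
  653 − 0 = 653 bp
  867 − 653 = 214 bp
  2634 − 867 = 1767 bp
  6587 − 2634 = 3953 bp
  6769 − 6587 = 182 bp
  7083 − 6769 = 314 bp
Sorted largest to smallest: 3953, 1767, 653, 314, 214, 182 bp.

3953, 1767, 653, 314, 214, 182 bp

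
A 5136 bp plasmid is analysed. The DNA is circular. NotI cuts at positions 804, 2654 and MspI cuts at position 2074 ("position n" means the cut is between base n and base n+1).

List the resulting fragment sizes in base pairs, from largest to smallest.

Combined cut positions (sorted): 804, 2074, 2654.
Circular molecule, 3 cuts → 3 fragments:
  2074 − 804 = 1270 bp
  2654 − 2074 = 580 bp
  wrap: 5136 − 2654 + 804 = 3286 bp
Sorted largest to smallest: 3286, 1270, 580 bp.

3286, 1270, 580 bp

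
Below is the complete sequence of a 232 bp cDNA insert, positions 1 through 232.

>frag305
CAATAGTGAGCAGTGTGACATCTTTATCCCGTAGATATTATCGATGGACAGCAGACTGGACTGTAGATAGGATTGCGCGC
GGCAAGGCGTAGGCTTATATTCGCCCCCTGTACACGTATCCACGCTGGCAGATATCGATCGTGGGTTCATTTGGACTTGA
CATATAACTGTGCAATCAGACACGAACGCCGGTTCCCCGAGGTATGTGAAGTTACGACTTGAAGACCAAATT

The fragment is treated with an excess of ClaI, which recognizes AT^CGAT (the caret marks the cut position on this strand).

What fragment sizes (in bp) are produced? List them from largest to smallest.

97, 94, 41 bp

ClaI sites (ATCGAT) start at positions 40, 134.
ClaI cuts after base 2 of each site, so after positions 41, 135.
Linear molecule, 2 cuts → 3 fragments:
  1–41 → 41 bp
  42–135 → 94 bp
  136–232 → 97 bp
Sorted largest to smallest: 97, 94, 41 bp.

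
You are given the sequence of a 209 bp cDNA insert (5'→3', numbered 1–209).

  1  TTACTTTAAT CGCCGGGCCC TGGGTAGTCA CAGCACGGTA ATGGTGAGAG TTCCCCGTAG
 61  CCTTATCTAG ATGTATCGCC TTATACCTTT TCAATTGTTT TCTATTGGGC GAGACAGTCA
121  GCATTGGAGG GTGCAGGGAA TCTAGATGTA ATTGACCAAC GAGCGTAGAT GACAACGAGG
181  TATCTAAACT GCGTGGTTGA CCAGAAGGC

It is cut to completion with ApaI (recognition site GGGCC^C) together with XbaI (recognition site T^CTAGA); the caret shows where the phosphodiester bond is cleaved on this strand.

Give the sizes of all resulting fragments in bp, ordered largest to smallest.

75, 68, 47, 19 bp

The ApaI site (GGGCCC) starts at position 15.
ApaI cuts after base 5 of each site (before the last base), so after position 19.
XbaI sites (TCTAGA) start at positions 66, 141.
XbaI cuts after the first base of each site, so after positions 66, 141.
Combined cut positions: 19, 66, 141.
Linear molecule, 3 cuts → 4 fragments:
  1–19 → 19 bp
  20–66 → 47 bp
  67–141 → 75 bp
  142–209 → 68 bp
Sorted largest to smallest: 75, 68, 47, 19 bp.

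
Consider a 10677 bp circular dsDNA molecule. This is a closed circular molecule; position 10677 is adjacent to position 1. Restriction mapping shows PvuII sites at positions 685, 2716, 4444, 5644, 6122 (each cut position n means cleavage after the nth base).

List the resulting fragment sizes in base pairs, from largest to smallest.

Circular molecule, 5 cuts → 5 fragments:
  2716 − 685 = 2031 bp
  4444 − 2716 = 1728 bp
  5644 − 4444 = 1200 bp
  6122 − 5644 = 478 bp
  wrap: 10677 − 6122 + 685 = 5240 bp
Sorted largest to smallest: 5240, 2031, 1728, 1200, 478 bp.

5240, 2031, 1728, 1200, 478 bp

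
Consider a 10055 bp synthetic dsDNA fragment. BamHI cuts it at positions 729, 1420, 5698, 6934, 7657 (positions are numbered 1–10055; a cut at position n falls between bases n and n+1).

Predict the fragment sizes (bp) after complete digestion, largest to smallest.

Linear molecule, 5 cuts → 6 fragments:
  729 − 0 = 729 bp
  1420 − 729 = 691 bp
  5698 − 1420 = 4278 bp
  6934 − 5698 = 1236 bp
  7657 − 6934 = 723 bp
  10055 − 7657 = 2398 bp
Sorted largest to smallest: 4278, 2398, 1236, 729, 723, 691 bp.

4278, 2398, 1236, 729, 723, 691 bp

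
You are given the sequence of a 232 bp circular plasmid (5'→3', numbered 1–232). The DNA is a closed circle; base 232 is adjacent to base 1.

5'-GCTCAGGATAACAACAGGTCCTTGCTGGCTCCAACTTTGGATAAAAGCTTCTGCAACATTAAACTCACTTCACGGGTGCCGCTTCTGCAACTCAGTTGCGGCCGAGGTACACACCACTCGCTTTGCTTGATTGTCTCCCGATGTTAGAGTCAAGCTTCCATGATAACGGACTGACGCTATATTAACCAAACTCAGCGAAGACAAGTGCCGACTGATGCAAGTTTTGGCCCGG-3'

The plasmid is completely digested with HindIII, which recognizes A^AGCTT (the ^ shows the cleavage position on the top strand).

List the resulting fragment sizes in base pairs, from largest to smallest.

HindIII sites (AAGCTT) start at positions 45, 152.
HindIII cuts after the first base of each site, so after positions 45, 152.
Circular molecule, 2 cuts → 2 fragments:
  46–152 → 107 bp
  153–232 then 1–45 → 80 + 45 = 125 bp
Sorted largest to smallest: 125, 107 bp.

125, 107 bp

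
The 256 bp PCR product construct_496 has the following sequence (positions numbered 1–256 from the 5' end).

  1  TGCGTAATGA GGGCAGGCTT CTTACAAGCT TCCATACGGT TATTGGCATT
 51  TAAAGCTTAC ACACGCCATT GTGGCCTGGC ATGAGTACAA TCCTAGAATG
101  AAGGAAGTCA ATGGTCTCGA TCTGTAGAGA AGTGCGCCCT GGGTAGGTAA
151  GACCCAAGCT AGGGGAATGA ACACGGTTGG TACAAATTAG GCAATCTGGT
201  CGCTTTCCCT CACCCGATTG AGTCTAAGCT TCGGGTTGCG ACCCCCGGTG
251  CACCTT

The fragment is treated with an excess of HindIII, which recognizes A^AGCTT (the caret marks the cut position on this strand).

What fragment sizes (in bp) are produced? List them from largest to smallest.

173, 30, 27, 26 bp

HindIII sites (AAGCTT) start at positions 26, 53, 226.
HindIII cuts after the first base of each site, so after positions 26, 53, 226.
Linear molecule, 3 cuts → 4 fragments:
  1–26 → 26 bp
  27–53 → 27 bp
  54–226 → 173 bp
  227–256 → 30 bp
Sorted largest to smallest: 173, 30, 27, 26 bp.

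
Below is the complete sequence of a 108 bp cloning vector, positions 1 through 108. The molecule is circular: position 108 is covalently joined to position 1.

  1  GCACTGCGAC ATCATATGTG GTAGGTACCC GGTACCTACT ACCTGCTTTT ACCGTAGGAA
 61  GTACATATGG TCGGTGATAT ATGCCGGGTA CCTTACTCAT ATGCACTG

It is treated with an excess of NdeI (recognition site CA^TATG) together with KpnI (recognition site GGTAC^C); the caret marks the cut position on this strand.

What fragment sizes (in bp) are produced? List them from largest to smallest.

NdeI sites (CATATG) start at positions 13, 64, 98.
NdeI cuts after base 2 of each site, so after positions 14, 65, 99.
KpnI sites (GGTACC) start at positions 24, 31, 87.
KpnI cuts after base 5 of each site (before the last base), so after positions 28, 35, 91.
Combined cut positions: 14, 28, 35, 65, 91, 99.
Circular molecule, 6 cuts → 6 fragments:
  15–28 → 14 bp
  29–35 → 7 bp
  36–65 → 30 bp
  66–91 → 26 bp
  92–99 → 8 bp
  100–108 then 1–14 → 9 + 14 = 23 bp
Sorted largest to smallest: 30, 26, 23, 14, 8, 7 bp.

30, 26, 23, 14, 8, 7 bp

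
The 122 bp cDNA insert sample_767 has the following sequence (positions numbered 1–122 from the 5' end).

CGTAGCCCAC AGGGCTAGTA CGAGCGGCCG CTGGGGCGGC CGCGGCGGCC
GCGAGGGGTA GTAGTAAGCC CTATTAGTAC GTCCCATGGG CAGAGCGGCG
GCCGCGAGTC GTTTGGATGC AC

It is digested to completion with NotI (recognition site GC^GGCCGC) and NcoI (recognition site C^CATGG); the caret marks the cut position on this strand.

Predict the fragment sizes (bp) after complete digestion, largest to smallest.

38, 25, 23, 15, 12, 9 bp

NotI sites (GCGGCCGC) start at positions 24, 36, 45, 98.
NotI cuts after base 2 of each site, so after positions 25, 37, 46, 99.
The NcoI site (CCATGG) starts at position 84.
NcoI cuts after the first base of each site, so after position 84.
Combined cut positions: 25, 37, 46, 84, 99.
Linear molecule, 5 cuts → 6 fragments:
  1–25 → 25 bp
  26–37 → 12 bp
  38–46 → 9 bp
  47–84 → 38 bp
  85–99 → 15 bp
  100–122 → 23 bp
Sorted largest to smallest: 38, 25, 23, 15, 12, 9 bp.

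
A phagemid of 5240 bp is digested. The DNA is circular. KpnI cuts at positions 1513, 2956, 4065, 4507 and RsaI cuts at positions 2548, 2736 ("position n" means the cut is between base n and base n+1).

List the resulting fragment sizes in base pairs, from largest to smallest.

Combined cut positions (sorted): 1513, 2548, 2736, 2956, 4065, 4507.
Circular molecule, 6 cuts → 6 fragments:
  2548 − 1513 = 1035 bp
  2736 − 2548 = 188 bp
  2956 − 2736 = 220 bp
  4065 − 2956 = 1109 bp
  4507 − 4065 = 442 bp
  wrap: 5240 − 4507 + 1513 = 2246 bp
Sorted largest to smallest: 2246, 1109, 1035, 442, 220, 188 bp.

2246, 1109, 1035, 442, 220, 188 bp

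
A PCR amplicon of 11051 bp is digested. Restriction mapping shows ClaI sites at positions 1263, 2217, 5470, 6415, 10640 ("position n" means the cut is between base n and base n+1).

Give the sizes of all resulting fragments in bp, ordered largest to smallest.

Linear molecule, 5 cuts → 6 fragments:
  1263 − 0 = 1263 bp
  2217 − 1263 = 954 bp
  5470 − 2217 = 3253 bp
  6415 − 5470 = 945 bp
  10640 − 6415 = 4225 bp
  11051 − 10640 = 411 bp
Sorted largest to smallest: 4225, 3253, 1263, 954, 945, 411 bp.

4225, 3253, 1263, 954, 945, 411 bp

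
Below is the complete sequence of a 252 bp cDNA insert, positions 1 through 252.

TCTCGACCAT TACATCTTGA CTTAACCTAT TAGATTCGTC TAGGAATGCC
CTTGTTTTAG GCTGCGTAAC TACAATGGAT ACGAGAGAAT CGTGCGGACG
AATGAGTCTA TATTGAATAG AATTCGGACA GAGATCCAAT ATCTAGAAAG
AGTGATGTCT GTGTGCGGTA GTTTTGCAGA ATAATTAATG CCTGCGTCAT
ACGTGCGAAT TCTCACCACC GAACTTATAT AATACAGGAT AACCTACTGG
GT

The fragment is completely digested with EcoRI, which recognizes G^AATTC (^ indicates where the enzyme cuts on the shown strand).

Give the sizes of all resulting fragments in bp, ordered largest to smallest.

120, 87, 45 bp

EcoRI sites (GAATTC) start at positions 120, 207.
EcoRI cuts after the first base of each site, so after positions 120, 207.
Linear molecule, 2 cuts → 3 fragments:
  1–120 → 120 bp
  121–207 → 87 bp
  208–252 → 45 bp
Sorted largest to smallest: 120, 87, 45 bp.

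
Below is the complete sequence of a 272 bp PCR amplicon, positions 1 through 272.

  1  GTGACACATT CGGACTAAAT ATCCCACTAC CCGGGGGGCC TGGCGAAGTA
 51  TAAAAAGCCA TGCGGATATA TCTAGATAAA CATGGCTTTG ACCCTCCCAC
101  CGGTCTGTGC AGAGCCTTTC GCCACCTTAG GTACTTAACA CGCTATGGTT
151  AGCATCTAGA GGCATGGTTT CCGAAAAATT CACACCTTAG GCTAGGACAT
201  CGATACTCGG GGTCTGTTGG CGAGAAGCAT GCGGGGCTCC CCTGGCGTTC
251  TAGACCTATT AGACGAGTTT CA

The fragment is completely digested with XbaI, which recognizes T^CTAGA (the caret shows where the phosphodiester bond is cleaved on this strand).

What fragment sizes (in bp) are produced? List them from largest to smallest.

XbaI sites (TCTAGA) start at positions 71, 155, 249.
XbaI cuts after the first base of each site, so after positions 71, 155, 249.
Linear molecule, 3 cuts → 4 fragments:
  1–71 → 71 bp
  72–155 → 84 bp
  156–249 → 94 bp
  250–272 → 23 bp
Sorted largest to smallest: 94, 84, 71, 23 bp.

94, 84, 71, 23 bp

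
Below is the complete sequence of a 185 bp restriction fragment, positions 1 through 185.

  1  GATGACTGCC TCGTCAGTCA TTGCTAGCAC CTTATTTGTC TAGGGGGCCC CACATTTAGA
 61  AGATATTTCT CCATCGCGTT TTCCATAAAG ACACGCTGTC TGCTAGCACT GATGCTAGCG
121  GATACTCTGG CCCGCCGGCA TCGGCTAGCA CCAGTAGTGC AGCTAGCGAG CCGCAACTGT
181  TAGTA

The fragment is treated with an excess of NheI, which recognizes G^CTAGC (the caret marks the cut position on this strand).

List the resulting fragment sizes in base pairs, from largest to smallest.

79, 30, 23, 23, 18, 12 bp

NheI sites (GCTAGC) start at positions 23, 102, 114, 144, 162.
NheI cuts after the first base of each site, so after positions 23, 102, 114, 144, 162.
Linear molecule, 5 cuts → 6 fragments:
  1–23 → 23 bp
  24–102 → 79 bp
  103–114 → 12 bp
  115–144 → 30 bp
  145–162 → 18 bp
  163–185 → 23 bp
Sorted largest to smallest: 79, 30, 23, 23, 18, 12 bp.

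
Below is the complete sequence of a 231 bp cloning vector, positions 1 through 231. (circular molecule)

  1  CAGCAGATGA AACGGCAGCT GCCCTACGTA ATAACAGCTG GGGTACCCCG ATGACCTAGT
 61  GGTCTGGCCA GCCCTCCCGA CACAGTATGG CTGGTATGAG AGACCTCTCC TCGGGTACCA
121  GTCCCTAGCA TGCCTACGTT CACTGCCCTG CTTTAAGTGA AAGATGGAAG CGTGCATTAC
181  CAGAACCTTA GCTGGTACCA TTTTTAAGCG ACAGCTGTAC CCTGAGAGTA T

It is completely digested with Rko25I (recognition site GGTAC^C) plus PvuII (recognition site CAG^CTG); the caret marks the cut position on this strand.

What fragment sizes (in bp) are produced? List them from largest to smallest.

80, 72, 35, 19, 16, 9 bp

Rko25I sites (GGTACC) start at positions 42, 114, 194.
Rko25I cuts after base 5 of each site (before the last base), so after positions 46, 118, 198.
PvuII sites (CAGCTG) start at positions 16, 35, 212.
PvuII cuts after base 3 of each site, so after positions 18, 37, 214.
Combined cut positions: 18, 37, 46, 118, 198, 214.
Circular molecule, 6 cuts → 6 fragments:
  19–37 → 19 bp
  38–46 → 9 bp
  47–118 → 72 bp
  119–198 → 80 bp
  199–214 → 16 bp
  215–231 then 1–18 → 17 + 18 = 35 bp
Sorted largest to smallest: 80, 72, 35, 19, 16, 9 bp.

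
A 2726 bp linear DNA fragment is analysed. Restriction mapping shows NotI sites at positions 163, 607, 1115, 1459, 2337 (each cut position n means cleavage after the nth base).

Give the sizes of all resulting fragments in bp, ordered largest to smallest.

Linear molecule, 5 cuts → 6 fragments:
  163 − 0 = 163 bp
  607 − 163 = 444 bp
  1115 − 607 = 508 bp
  1459 − 1115 = 344 bp
  2337 − 1459 = 878 bp
  2726 − 2337 = 389 bp
Sorted largest to smallest: 878, 508, 444, 389, 344, 163 bp.

878, 508, 444, 389, 344, 163 bp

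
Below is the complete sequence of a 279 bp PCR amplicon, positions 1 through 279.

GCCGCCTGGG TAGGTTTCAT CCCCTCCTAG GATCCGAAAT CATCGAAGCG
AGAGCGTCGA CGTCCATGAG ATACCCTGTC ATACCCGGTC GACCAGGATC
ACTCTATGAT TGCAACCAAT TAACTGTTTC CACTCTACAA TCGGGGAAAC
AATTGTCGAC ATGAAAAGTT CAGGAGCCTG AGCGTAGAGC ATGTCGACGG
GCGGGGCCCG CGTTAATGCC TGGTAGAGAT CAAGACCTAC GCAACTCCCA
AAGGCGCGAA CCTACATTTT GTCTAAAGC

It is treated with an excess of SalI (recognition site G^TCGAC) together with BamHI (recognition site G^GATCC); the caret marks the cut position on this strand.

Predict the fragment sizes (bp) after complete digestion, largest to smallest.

86, 67, 38, 32, 30, 26 bp

SalI sites (GTCGAC) start at positions 56, 88, 155, 193.
SalI cuts after the first base of each site, so after positions 56, 88, 155, 193.
The BamHI site (GGATCC) starts at position 30.
BamHI cuts after the first base of each site, so after position 30.
Combined cut positions: 30, 56, 88, 155, 193.
Linear molecule, 5 cuts → 6 fragments:
  1–30 → 30 bp
  31–56 → 26 bp
  57–88 → 32 bp
  89–155 → 67 bp
  156–193 → 38 bp
  194–279 → 86 bp
Sorted largest to smallest: 86, 67, 38, 32, 30, 26 bp.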